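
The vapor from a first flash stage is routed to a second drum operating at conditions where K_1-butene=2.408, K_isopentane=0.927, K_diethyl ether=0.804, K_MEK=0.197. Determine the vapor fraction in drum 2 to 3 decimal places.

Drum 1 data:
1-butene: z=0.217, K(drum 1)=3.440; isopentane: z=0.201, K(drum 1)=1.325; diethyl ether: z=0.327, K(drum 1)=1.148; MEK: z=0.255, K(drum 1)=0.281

V/F (drum 2) = 0.490

Drum 1:
Material balance + equilibrium reduce to Σ zᵢ(Kᵢ−1)/(1+ψ₁(Kᵢ−1)) = 0.
g(0) = ΣzᵢKᵢ − 1 = 0.460 and g(1) = 1 − Σzᵢ/Kᵢ = -0.407, so a root lies in (0, 1).
Newton–Raphson from ψ₁ = 0.56:
  ψ₁ = 0.560: g = 0.0168, g' = -0.621 → ψ₁ = 0.587
Converged at ψ₁ = 0.587.
Drum-1 compositions:
  1-butene: x = 0.089, y = 0.307
  isopentane: x = 0.169, y = 0.224
  diethyl ether: x = 0.301, y = 0.345
  MEK: x = 0.441, y = 0.124
Drum-2 feed = drum-1 vapor: z₂ = (0.3070, 0.2237, 0.3454, 0.1239).
Drum 2:
Let ψ₂ = V/F and solve Σ zᵢ(Kᵢ−1)/(1+ψ₂(Kᵢ−1)) = 0.
g(0) = ΣzᵢKᵢ − 1 = 0.249 and g(1) = 1 − Σzᵢ/Kᵢ = -0.428, so a root lies in (0, 1).
Iterate (Newton) starting at ψ₂ = 0.5:
  ψ₂ = 0.500: g = -0.0046, g' = -0.450 → ψ₂ = 0.490
Converged at ψ₂ = 0.490.
  1-butene: x = 0.182, y = 0.438
  isopentane: x = 0.232, y = 0.215
  diethyl ether: x = 0.382, y = 0.307
  MEK: x = 0.204, y = 0.040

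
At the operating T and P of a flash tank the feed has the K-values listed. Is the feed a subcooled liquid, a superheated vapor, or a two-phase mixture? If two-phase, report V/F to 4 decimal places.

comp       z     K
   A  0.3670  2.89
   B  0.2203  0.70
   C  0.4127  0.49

ΣzᵢKᵢ = 1.4171; Σzᵢ/Kᵢ = 1.2839.
Both exceed 1, so a two-phase solution exists.
Material balance + equilibrium reduce to Σ zᵢ(Kᵢ−1)/(1+ψ(Kᵢ−1)) = 0.
Newton iteration, ψ⁰ = 0.61:
  ψ = 0.6100: g = -0.06424, g' = -0.5387 → ψ = 0.4908
  ψ = 0.4908: g = 0.00161, g' = -0.5711 → ψ = 0.4936
Converged at ψ = 0.4936.

two-phase, V/F = 0.4936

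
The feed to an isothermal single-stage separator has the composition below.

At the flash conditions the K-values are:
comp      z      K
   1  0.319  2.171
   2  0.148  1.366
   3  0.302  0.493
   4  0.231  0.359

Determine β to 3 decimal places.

Material balance + equilibrium reduce to Σ zᵢ(Kᵢ−1)/(1+β(Kᵢ−1)) = 0.
Check two-phase: ΣzᵢKᵢ = 1.127 > 1 and Σzᵢ/Kᵢ = 1.511 > 1, so g(0) = 0.127 > 0 and g(1) = -0.511 < 0.
Iterate (Newton) starting at β = 0.5:
  β = 0.500: g = -0.1416, g' = -0.533 → β = 0.234
  β = 0.234: g = -0.0050, g' = -0.518 → β = 0.225
Converged at β = 0.225.

β = 0.225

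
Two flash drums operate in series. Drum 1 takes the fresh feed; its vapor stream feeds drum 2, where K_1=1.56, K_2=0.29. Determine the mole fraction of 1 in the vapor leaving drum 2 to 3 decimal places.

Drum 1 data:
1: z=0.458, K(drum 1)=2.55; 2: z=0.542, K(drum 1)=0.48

y_1 (drum 2) = 0.872

Drum 1:
Let ψ₁ = V/F and solve Σ zᵢ(Kᵢ−1)/(1+ψ₁(Kᵢ−1)) = 0.
Check two-phase: ΣzᵢKᵢ = 1.428 > 1 and Σzᵢ/Kᵢ = 1.309 > 1, so g(0) = 0.428 > 0 and g(1) = -0.309 < 0.
Binary case is linear: z₁(K₁−1)(1+ψ₁(K₂−1)) + z₂(K₂−1)(1+ψ₁(K₁−1)) = 0
⇒ ψ₁ = [z₁(K₁−1)+z₂(K₂−1)] / [−(K₁−1)(K₂−1)] = 0.4281/0.8060 = 0.531
Drum-1 compositions:
  1: x = 0.251, y = 0.641
  2: x = 0.749, y = 0.359
Drum-2 feed = drum-1 vapor: z₂ = (0.6406, 0.3594).
Drum 2:
Material balance + equilibrium reduce to Σ zᵢ(Kᵢ−1)/(1+ψ₂(Kᵢ−1)) = 0.
g(0) = ΣzᵢKᵢ − 1 = 0.104 and g(1) = 1 − Σzᵢ/Kᵢ = -0.650, so a root lies in (0, 1).
Newton–Raphson from ψ₂ = 0.5:
  ψ₂ = 0.500: g = -0.1154, g' = -0.558 → ψ₂ = 0.293
  ψ₂ = 0.293: g = -0.0142, g' = -0.437 → ψ₂ = 0.261
  ψ₂ = 0.261: g = -0.0002, g' = -0.426 → ψ₂ = 0.260
Converged at ψ₂ = 0.260.
  1: x = 0.559, y = 0.872
  2: x = 0.441, y = 0.128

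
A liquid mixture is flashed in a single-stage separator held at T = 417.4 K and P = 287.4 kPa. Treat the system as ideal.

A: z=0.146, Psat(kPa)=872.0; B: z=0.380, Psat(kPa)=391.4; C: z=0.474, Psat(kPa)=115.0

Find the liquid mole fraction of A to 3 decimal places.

Raoult's law: Kᵢ = Pᵢˢᵃᵗ/P = Pᵢˢᵃᵗ/287.4.
  K_A = 872.0/287.4 = 3.03410, K_B = 391.4/287.4 = 1.36186, K_C = 115.0/287.4 = 0.40014
Rachford–Rice: g(V/F) = Σ zᵢ(Kᵢ−1)/(1+V/F(Kᵢ−1)) = 0.
Check two-phase: ΣzᵢKᵢ = 1.150 > 1 and Σzᵢ/Kᵢ = 1.512 > 1, so g(0) = 0.150 > 0 and g(1) = -0.512 < 0.
Newton iteration, V/F⁰ = 0.64:
  V/F = 0.640: g = -0.2208, g' = -0.596 → V/F = 0.270
  V/F = 0.270: g = -0.0221, g' = -0.536 → V/F = 0.228
  V/F = 0.228: g = 0.0003, g' = -0.553 → V/F = 0.229
Converged at V/F = 0.229.
Compositions from xᵢ = zᵢ/(1+V/F(Kᵢ−1)), yᵢ = Kᵢxᵢ:
  A: x = 0.100, y = 0.302
  B: x = 0.351, y = 0.478
  C: x = 0.549, y = 0.220

x_A = 0.100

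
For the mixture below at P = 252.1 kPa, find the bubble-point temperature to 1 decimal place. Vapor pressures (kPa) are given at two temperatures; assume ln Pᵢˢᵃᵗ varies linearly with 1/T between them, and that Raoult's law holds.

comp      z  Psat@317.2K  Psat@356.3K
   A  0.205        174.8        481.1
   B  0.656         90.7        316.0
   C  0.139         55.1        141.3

T = 346.8 K

Bubble-point temperature: ΣzᵢPᵢˢᵃᵗ(T) = P. Interpolate ln Pᵢˢᵃᵗ = aᵢ + bᵢ/T.
  T = 317.2 K: ΣzᵢPᵢˢᵃᵗ = 102.99 kPa
  T = 356.3 K: ΣzᵢPᵢˢᵃᵗ = 325.56 kPa
  T = 336.8 K: ΣzᵢPᵢˢᵃᵗ = 189.26 kPa
  T = 346.6 K: ΣzᵢPᵢˢᵃᵗ = 250.37 kPa
  T = 351.5 K: ΣzᵢPᵢˢᵃᵗ = 286.38 kPa
  T = 349.1 K: ΣzᵢPᵢˢᵃᵗ = 268.26 kPa
Interpolating between 346.6 K and 349.1 K gives T ≈ 346.8 K.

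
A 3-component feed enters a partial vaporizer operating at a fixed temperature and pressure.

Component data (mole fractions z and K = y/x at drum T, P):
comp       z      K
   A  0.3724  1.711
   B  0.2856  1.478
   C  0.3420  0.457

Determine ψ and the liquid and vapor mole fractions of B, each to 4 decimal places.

Iterate (Newton) starting at ψ = 0.5:
  ψ = 0.5000: g = 0.05060, g' = -0.3350 → ψ = 0.6511
  ψ = 0.6511: g = -0.00215, g' = -0.3672 → ψ = 0.6452
Converged at ψ = 0.6452.
Compositions from xᵢ = zᵢ/(1+ψ(Kᵢ−1)), yᵢ = Kᵢxᵢ:
  A: x = 0.2553, y = 0.4368
  B: x = 0.2183, y = 0.3226
  C: x = 0.5264, y = 0.2406

ψ = 0.6452, x_B = 0.2183, y_B = 0.3226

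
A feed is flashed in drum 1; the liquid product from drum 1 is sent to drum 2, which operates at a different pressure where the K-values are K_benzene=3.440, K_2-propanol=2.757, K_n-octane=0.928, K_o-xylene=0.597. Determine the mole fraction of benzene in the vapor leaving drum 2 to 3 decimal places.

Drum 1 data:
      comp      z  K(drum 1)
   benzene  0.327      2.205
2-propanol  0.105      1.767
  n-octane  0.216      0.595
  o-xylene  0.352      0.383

Drum 1:
Rachford–Rice: g(ψ₁) = Σ zᵢ(Kᵢ−1)/(1+ψ₁(Kᵢ−1)) = 0.
g(0) = ΣzᵢKᵢ − 1 = 0.170 and g(1) = 1 − Σzᵢ/Kᵢ = -0.490, so a root lies in (0, 1).
Newton iteration, ψ₁⁰ = 0.5:
  ψ₁ = 0.500: g = -0.1197, g' = -0.553 → ψ₁ = 0.284
  ψ₁ = 0.284: g = -0.0023, g' = -0.548 → ψ₁ = 0.279
Converged at ψ₁ = 0.279.
Drum-1 compositions:
  benzene: x = 0.245, y = 0.539
  2-propanol: x = 0.086, y = 0.153
  n-octane: x = 0.244, y = 0.145
  o-xylene: x = 0.425, y = 0.163
Drum-2 feed = drum-1 liquid: z₂ = (0.2446, 0.0865, 0.2436, 0.4253).
Drum 2:
Let ψ₂ = V/F and solve Σ zᵢ(Kᵢ−1)/(1+ψ₂(Kᵢ−1)) = 0.
g(0) = ΣzᵢKᵢ − 1 = 0.560 and g(1) = 1 − Σzᵢ/Kᵢ = -0.077, so a root lies in (0, 1).
Newton iteration, ψ₂⁰ = 0.41:
  ψ₂ = 0.410: g = 0.1633, g' = -0.555 → ψ₂ = 0.704
  ψ₂ = 0.704: g = 0.0296, g' = -0.386 → ψ₂ = 0.781
  ψ₂ = 0.781: g = 0.0007, g' = -0.368 → ψ₂ = 0.783
Converged at ψ₂ = 0.783.
  benzene: x = 0.084, y = 0.289
  2-propanol: x = 0.036, y = 0.100
  n-octane: x = 0.258, y = 0.240
  o-xylene: x = 0.621, y = 0.371

y_benzene (drum 2) = 0.289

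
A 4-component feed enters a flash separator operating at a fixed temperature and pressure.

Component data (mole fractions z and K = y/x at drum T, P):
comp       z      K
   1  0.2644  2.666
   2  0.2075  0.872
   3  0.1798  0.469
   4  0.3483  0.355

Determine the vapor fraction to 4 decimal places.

Let ψ = V/F and solve Σ zᵢ(Kᵢ−1)/(1+ψ(Kᵢ−1)) = 0.
Check two-phase: ΣzᵢKᵢ = 1.0938 > 1 and Σzᵢ/Kᵢ = 1.7016 > 1, so g(0) = 0.0938 > 0 and g(1) = -0.7016 < 0.
Newton iteration, ψ⁰ = 0.38:
  ψ = 0.3800: g = -0.17539, g' = -0.6128 → ψ = 0.0938
  ψ = 0.0938: g = 0.01450, g' = -0.7727 → ψ = 0.1125
  ψ = 0.1125: g = 0.00022, g' = -0.7497 → ψ = 0.1128
Converged at ψ = 0.1128.

ψ = 0.1128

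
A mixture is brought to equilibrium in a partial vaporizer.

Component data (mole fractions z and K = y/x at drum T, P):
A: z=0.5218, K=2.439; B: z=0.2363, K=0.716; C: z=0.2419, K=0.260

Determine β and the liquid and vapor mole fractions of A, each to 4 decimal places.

Newton iteration, β⁰ = 0.5:
  β = 0.5000: g = 0.07433, g' = -0.7251 → β = 0.6025
  β = 0.6025: g = -0.00182, g' = -0.7691 → β = 0.6001
Converged at β = 0.6001.
Compositions from xᵢ = zᵢ/(1+β(Kᵢ−1)), yᵢ = Kᵢxᵢ:
  A: x = 0.2800, y = 0.6829
  B: x = 0.2849, y = 0.2040
  C: x = 0.4352, y = 0.1131

β = 0.6001, x_A = 0.2800, y_A = 0.6829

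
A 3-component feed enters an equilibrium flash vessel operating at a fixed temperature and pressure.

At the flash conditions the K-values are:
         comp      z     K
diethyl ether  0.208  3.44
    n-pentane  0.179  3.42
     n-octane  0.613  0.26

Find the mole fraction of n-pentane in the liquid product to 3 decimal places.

Material balance + equilibrium reduce to Σ zᵢ(Kᵢ−1)/(1+ψ(Kᵢ−1)) = 0.
Feasibility: ΣzᵢKᵢ = 1.487, Σzᵢ/Kᵢ = 2.470 — both > 1, two phases present.
Newton iteration, ψ⁰ = 0.5:
  ψ = 0.500: g = -0.2954, g' = -1.312 → ψ = 0.275
  ψ = 0.275: g = -0.0054, g' = -1.351 → ψ = 0.271
Converged at ψ = 0.271.
Compositions from xᵢ = zᵢ/(1+ψ(Kᵢ−1)), yᵢ = Kᵢxᵢ:
  diethyl ether: x = 0.125, y = 0.431
  n-pentane: x = 0.108, y = 0.370
  n-octane: x = 0.767, y = 0.199

x_n-pentane = 0.108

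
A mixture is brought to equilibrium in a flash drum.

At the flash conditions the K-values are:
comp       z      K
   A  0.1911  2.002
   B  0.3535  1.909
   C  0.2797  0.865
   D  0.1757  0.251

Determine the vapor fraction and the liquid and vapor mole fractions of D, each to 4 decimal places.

Material balance + equilibrium reduce to Σ zᵢ(Kᵢ−1)/(1+ψ(Kᵢ−1)) = 0.
g(0) = ΣzᵢKᵢ − 1 = 0.3435 and g(1) = 1 − Σzᵢ/Kᵢ = -0.3040, so a root lies in (0, 1).
Newton iteration, ψ⁰ = 0.4:
  ψ = 0.4000: g = 0.14454, g' = -0.4615 → ψ = 0.7132
  ψ = 0.7132: g = -0.01767, g' = -0.6333 → ψ = 0.6853
  ψ = 0.6853: g = -0.00047, g' = -0.6006 → ψ = 0.6845
Converged at ψ = 0.6845.
Compositions from xᵢ = zᵢ/(1+ψ(Kᵢ−1)), yᵢ = Kᵢxᵢ:
  A: x = 0.1134, y = 0.2269
  B: x = 0.2179, y = 0.4160
  C: x = 0.3082, y = 0.2666
  D: x = 0.3606, y = 0.0905

ψ = 0.6845, x_D = 0.3606, y_D = 0.0905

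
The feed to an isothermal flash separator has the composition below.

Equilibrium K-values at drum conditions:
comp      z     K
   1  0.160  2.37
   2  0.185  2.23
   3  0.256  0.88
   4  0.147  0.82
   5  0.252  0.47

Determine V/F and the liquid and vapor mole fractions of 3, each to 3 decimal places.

Material balance + equilibrium reduce to Σ zᵢ(Kᵢ−1)/(1+V/F(Kᵢ−1)) = 0.
g(0) = ΣzᵢKᵢ − 1 = 0.256 and g(1) = 1 − Σzᵢ/Kᵢ = -0.157, so a root lies in (0, 1).
Newton–Raphson from V/F = 0.5:
  V/F = 0.500: g = 0.0275, g' = -0.354 → V/F = 0.578
  V/F = 0.578: g = 0.0003, g' = -0.346 → V/F = 0.579
Converged at V/F = 0.579.
Compositions from xᵢ = zᵢ/(1+V/F(Kᵢ−1)), yᵢ = Kᵢxᵢ:
  1: x = 0.089, y = 0.212
  2: x = 0.108, y = 0.241
  3: x = 0.275, y = 0.242
  4: x = 0.164, y = 0.135
  5: x = 0.363, y = 0.171

V/F = 0.579, x_3 = 0.275, y_3 = 0.242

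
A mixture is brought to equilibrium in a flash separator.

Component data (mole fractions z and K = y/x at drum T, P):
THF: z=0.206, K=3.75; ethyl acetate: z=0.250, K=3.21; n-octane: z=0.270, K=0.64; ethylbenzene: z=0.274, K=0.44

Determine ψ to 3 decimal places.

ψ = 0.743

Rachford–Rice: g(ψ) = Σ zᵢ(Kᵢ−1)/(1+ψ(Kᵢ−1)) = 0.
Check two-phase: ΣzᵢKᵢ = 1.868 > 1 and Σzᵢ/Kᵢ = 1.177 > 1, so g(0) = 0.868 > 0 and g(1) = -0.177 < 0.
Newton iteration, ψ⁰ = 0.7:
  ψ = 0.700: g = 0.0283, g' = -0.665 → ψ = 0.743
Converged at ψ = 0.743.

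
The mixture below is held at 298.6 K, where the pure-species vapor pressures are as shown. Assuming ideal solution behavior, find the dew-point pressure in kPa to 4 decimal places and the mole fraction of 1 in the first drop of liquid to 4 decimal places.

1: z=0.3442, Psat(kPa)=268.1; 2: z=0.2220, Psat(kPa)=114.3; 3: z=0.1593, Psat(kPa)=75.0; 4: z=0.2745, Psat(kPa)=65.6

Pdew = 104.8816 kPa, x_1 = 0.1347

At the dew point ψ → 1, so Σzᵢ/Kᵢ = 1 with Kᵢ = Pᵢˢᵃᵗ/P ⇒ 1/P = Σzᵢ/Pᵢˢᵃᵗ.
1/P = 0.3442/268.1 + 0.2220/114.3 + 0.1593/75.0 + 0.2745/65.6 = 0.0095346 ⇒ P = 104.8816 kPa
xᵢ = zᵢP/Pᵢˢᵃᵗ ⇒ x_1 = 0.3442·104.8816/268.1 = 0.1347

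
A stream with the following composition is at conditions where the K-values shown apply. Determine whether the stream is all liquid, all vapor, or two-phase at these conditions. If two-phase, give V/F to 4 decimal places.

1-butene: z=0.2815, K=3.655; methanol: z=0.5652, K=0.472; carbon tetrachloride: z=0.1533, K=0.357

ΣzᵢKᵢ = 1.3504; Σzᵢ/Kᵢ = 1.7039.
Both exceed 1, so a two-phase solution exists.
Newton–Raphson from ψ = 0.38:
  ψ = 0.3800: g = -0.13174, g' = -0.8493 → ψ = 0.2249
  ψ = 0.2249: g = 0.01411, g' = -1.0675 → ψ = 0.2381
  ψ = 0.2381: g = 0.00019, g' = -1.0394 → ψ = 0.2383
Converged at ψ = 0.2383.

two-phase, V/F = 0.2383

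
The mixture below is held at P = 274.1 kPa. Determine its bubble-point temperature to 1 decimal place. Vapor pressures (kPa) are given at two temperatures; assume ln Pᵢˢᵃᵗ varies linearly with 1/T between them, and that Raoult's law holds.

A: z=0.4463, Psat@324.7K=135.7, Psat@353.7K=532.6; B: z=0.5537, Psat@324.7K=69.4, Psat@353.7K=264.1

T = 346.0 K

Bubble-point temperature: ΣzᵢPᵢˢᵃᵗ(T) = P. Interpolate ln Pᵢˢᵃᵗ = aᵢ + bᵢ/T.
  T = 324.7 K: ΣzᵢPᵢˢᵃᵗ = 98.99 kPa
  T = 353.7 K: ΣzᵢPᵢˢᵃᵗ = 383.93 kPa
  T = 339.2 K: ΣzᵢPᵢˢᵃᵗ = 200.67 kPa
  T = 346.4 K: ΣzᵢPᵢˢᵃᵗ = 278.83 kPa
  T = 342.8 K: ΣzᵢPᵢˢᵃᵗ = 236.96 kPa
  T = 344.6 K: ΣzᵢPᵢˢᵃᵗ = 257.15 kPa
Interpolating between 344.6 K and 346.4 K gives T ≈ 346.0 K.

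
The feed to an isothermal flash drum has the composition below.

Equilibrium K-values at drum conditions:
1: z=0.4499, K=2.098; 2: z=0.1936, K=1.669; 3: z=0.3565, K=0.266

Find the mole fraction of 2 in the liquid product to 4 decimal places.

Newton iteration, β⁰ = 0.5:
  β = 0.5000: g = 0.00258, g' = -0.7541 → β = 0.5034
Converged at β = 0.5034.
Compositions from xᵢ = zᵢ/(1+β(Kᵢ−1)), yᵢ = Kᵢxᵢ:
  1: x = 0.2897, y = 0.6079
  2: x = 0.1448, y = 0.2417
  3: x = 0.5654, y = 0.1504

x_2 = 0.1448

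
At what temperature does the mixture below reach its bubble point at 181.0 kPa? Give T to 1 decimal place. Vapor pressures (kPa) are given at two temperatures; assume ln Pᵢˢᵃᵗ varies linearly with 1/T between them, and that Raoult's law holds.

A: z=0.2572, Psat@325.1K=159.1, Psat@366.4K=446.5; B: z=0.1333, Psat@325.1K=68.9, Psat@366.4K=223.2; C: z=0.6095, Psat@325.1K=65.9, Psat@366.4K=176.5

T = 352.0 K

Bubble-point temperature: ΣzᵢPᵢˢᵃᵗ(T) = P. Interpolate ln Pᵢˢᵃᵗ = aᵢ + bᵢ/T.
  T = 325.1 K: ΣzᵢPᵢˢᵃᵗ = 90.27 kPa
  T = 366.4 K: ΣzᵢPᵢˢᵃᵗ = 252.17 kPa
  T = 345.8 K: ΣzᵢPᵢˢᵃᵗ = 155.71 kPa
  T = 356.1 K: ΣzᵢPᵢˢᵃᵗ = 199.52 kPa
  T = 351.0 K: ΣzᵢPᵢˢᵃᵗ = 176.79 kPa
  T = 353.6 K: ΣzᵢPᵢˢᵃᵗ = 188.11 kPa
Interpolating between 351.0 K and 353.6 K gives T ≈ 352.0 K.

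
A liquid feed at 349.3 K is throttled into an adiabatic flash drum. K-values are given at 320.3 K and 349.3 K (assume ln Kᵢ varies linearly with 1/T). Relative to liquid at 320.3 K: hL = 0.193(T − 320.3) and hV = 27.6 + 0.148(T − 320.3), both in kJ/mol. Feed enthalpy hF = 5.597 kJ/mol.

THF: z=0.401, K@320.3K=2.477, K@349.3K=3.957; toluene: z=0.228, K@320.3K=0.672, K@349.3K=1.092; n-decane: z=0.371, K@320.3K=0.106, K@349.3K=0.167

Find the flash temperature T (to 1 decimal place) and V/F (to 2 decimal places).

Adiabatic flash: solve Rachford–Rice at each trial T, then check hF = ψ·hV(T) + (1−ψ)·hL(T).
  T = 320.3 K: K = (2.477, 0.672, 0.106), RR gives ψ = 0.173, H_out = 4.778 kJ/mol
  T = 349.3 K: K = (3.957, 1.092, 0.167), RR gives ψ = 0.476, H_out = 18.124 kJ/mol
  T = 334.8 K: K = (3.163, 0.866, 0.134), RR gives ψ = 0.351, H_out = 12.247 kJ/mol
  T = 327.6 K: K = (2.809, 0.766, 0.120), RR gives ψ = 0.272, H_out = 8.819 kJ/mol
  T = 324.0 K: K = (2.642, 0.718, 0.113), RR gives ψ = 0.226, H_out = 6.913 kJ/mol
  T = 322.1 K: K = (2.556, 0.694, 0.109), RR gives ψ = 0.200, H_out = 5.841 kJ/mol
Linear interpolation between T = 320.3 (H_out = 4.778) and T = 322.1 (H_out = 5.841) on hF = 5.597 gives T ≈ 321.7 K, at which ψ = 0.19.

T = 321.7 K, V/F = 0.19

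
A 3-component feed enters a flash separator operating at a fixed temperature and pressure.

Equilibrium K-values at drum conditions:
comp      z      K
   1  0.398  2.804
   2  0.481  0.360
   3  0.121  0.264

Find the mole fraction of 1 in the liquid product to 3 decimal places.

x_1 = 0.268

Let ψ = V/F and solve Σ zᵢ(Kᵢ−1)/(1+ψ(Kᵢ−1)) = 0.
Feasibility: ΣzᵢKᵢ = 1.321, Σzᵢ/Kᵢ = 1.936 — both > 1, two phases present.
Newton–Raphson from ψ = 0.68:
  ψ = 0.680: g = -0.4009, g' = -1.142 → ψ = 0.329
  ψ = 0.329: g = -0.0567, g' = -0.940 → ψ = 0.269
  ψ = 0.269: g = 0.0010, g' = -0.977 → ψ = 0.270
Converged at ψ = 0.270.
Compositions from xᵢ = zᵢ/(1+ψ(Kᵢ−1)), yᵢ = Kᵢxᵢ:
  1: x = 0.268, y = 0.751
  2: x = 0.581, y = 0.209
  3: x = 0.151, y = 0.040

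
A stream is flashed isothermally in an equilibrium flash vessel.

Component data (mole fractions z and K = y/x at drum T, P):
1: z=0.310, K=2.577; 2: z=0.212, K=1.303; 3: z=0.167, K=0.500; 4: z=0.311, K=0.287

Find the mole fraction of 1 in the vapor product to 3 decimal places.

Rachford–Rice: g(ψ) = Σ zᵢ(Kᵢ−1)/(1+ψ(Kᵢ−1)) = 0.
Feasibility: ΣzᵢKᵢ = 1.248, Σzᵢ/Kᵢ = 1.701 — both > 1, two phases present.
Newton–Raphson from ψ = 0.49:
  ψ = 0.490: g = -0.1197, g' = -0.707 → ψ = 0.321
  ψ = 0.321: g = -0.0037, g' = -0.681 → ψ = 0.315
Converged at ψ = 0.315.
Compositions from xᵢ = zᵢ/(1+ψ(Kᵢ−1)), yᵢ = Kᵢxᵢ:
  1: x = 0.207, y = 0.534
  2: x = 0.194, y = 0.252
  3: x = 0.198, y = 0.099
  4: x = 0.401, y = 0.115

y_1 = 0.534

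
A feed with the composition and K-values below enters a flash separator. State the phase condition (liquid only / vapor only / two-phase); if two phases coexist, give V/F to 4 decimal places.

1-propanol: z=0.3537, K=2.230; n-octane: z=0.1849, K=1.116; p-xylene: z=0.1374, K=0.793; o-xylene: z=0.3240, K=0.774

ΣzᵢKᵢ = 1.3548; Σzᵢ/Kᵢ = 0.9162.
Since Σzᵢ/Kᵢ < 1 the mixture is above its dew point — single vapor phase.

vapor only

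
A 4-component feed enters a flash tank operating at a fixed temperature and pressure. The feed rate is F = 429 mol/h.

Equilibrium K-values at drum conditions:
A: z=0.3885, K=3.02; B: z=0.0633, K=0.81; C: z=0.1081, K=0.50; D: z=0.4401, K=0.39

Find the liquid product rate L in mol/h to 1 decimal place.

L = 258.3 mol/h

Let ψ = V/F and solve Σ zᵢ(Kᵢ−1)/(1+ψ(Kᵢ−1)) = 0.
Check two-phase: ΣzᵢKᵢ = 1.4502 > 1 and Σzᵢ/Kᵢ = 1.5515 > 1, so g(0) = 0.4502 > 0 and g(1) = -0.5515 < 0.
Newton–Raphson from ψ = 0.5:
  ψ = 0.5000: g = -0.08120, g' = -0.7822 → ψ = 0.3962
  ψ = 0.3962: g = 0.00148, g' = -0.8186 → ψ = 0.3980
Converged at ψ = 0.3980.
Then V = ψ·F = 0.3980·429 = 170.7 mol/h and L = F − V = 258.3 mol/h.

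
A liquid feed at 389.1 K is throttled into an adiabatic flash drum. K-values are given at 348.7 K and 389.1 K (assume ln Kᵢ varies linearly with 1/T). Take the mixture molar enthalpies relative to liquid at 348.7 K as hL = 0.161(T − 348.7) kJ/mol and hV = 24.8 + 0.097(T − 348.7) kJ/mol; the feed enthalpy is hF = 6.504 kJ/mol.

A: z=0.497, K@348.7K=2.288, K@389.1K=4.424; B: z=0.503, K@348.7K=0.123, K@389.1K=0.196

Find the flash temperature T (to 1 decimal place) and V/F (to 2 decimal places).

T = 353.4 K, V/F = 0.23

Adiabatic flash: solve Rachford–Rice at each trial T, then check hF = ψ·hV(T) + (1−ψ)·hL(T).
  T = 348.7 K: K = (2.288, 0.123), RR gives ψ = 0.176, H_out = 4.369 kJ/mol
  T = 389.1 K: K = (4.424, 0.196), RR gives ψ = 0.471, H_out = 16.973 kJ/mol
  T = 368.9 K: K = (3.239, 0.157), RR gives ψ = 0.365, H_out = 11.836 kJ/mol
  T = 358.8 K: K = (2.736, 0.140), RR gives ψ = 0.288, H_out = 8.578 kJ/mol
  T = 353.8 K: K = (2.507, 0.131), RR gives ψ = 0.238, H_out = 6.655 kJ/mol
  T = 351.2 K: K = (2.394, 0.127), RR gives ψ = 0.208, H_out = 5.538 kJ/mol
  T = 352.5 K: K = (2.450, 0.129), RR gives ψ = 0.224, H_out = 6.108 kJ/mol
Linear interpolation between T = 352.5 (H_out = 6.108) and T = 353.8 (H_out = 6.655) on hF = 6.504 gives T ≈ 353.4 K, at which ψ = 0.23.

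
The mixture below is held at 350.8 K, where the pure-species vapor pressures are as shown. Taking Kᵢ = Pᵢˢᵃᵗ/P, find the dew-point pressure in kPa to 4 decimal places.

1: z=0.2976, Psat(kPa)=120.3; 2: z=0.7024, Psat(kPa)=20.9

Pdew = 27.7151 kPa

At the dew point ψ → 1, so Σzᵢ/Kᵢ = 1 with Kᵢ = Pᵢˢᵃᵗ/P ⇒ 1/P = Σzᵢ/Pᵢˢᵃᵗ.
1/P = 0.2976/120.3 + 0.7024/20.9 = 0.0360815 ⇒ P = 27.7151 kPa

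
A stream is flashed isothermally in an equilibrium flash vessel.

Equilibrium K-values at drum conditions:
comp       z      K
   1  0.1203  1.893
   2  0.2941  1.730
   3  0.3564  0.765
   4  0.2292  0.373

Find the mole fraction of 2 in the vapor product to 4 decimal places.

y_2 = 0.4223

Newton–Raphson from ψ = 0.38:
  ψ = 0.3800: g = -0.03234, g' = -0.3285 → ψ = 0.2816
  ψ = 0.2816: g = -0.00027, g' = -0.3245 → ψ = 0.2807
Converged at ψ = 0.2807.
Compositions from xᵢ = zᵢ/(1+ψ(Kᵢ−1)), yᵢ = Kᵢxᵢ:
  1: x = 0.0962, y = 0.1821
  2: x = 0.2441, y = 0.4223
  3: x = 0.3816, y = 0.2919
  4: x = 0.2782, y = 0.1038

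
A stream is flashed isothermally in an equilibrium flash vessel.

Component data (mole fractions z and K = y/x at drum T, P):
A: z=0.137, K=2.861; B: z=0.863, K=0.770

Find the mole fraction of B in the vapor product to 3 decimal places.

Material balance + equilibrium reduce to Σ zᵢ(Kᵢ−1)/(1+V/F(Kᵢ−1)) = 0.
g(0) = ΣzᵢKᵢ − 1 = 0.056 and g(1) = 1 − Σzᵢ/Kᵢ = -0.169, so a root lies in (0, 1).
Newton iteration, V/F⁰ = 0.5:
  V/F = 0.500: g = -0.0922, g' = -0.186 → V/F = 0.003
  V/F = 0.003: g = 0.0548, g' = -0.515 → V/F = 0.110
  V/F = 0.110: g = 0.0081, g' = -0.375 → V/F = 0.131
  V/F = 0.131: g = 0.0002, g' = -0.355 → V/F = 0.132
Converged at V/F = 0.132.
Compositions from xᵢ = zᵢ/(1+V/F(Kᵢ−1)), yᵢ = Kᵢxᵢ:
  A: x = 0.110, y = 0.315
  B: x = 0.890, y = 0.685

y_B = 0.685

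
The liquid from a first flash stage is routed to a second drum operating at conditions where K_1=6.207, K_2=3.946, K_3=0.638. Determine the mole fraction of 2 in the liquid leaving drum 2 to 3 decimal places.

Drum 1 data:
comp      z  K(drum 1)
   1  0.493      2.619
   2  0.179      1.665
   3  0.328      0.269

x_2 (drum 2) = 0.036

Drum 1:
Newton iteration, ψ₁⁰ = 0.7:
  ψ₁ = 0.700: g = -0.0357, g' = -1.056 → ψ₁ = 0.666
  ψ₁ = 0.666: g = -0.0009, g' = -1.003 → ψ₁ = 0.665
Converged at ψ₁ = 0.665.
Drum-1 compositions:
  1: x = 0.237, y = 0.622
  2: x = 0.124, y = 0.207
  3: x = 0.639, y = 0.172
Drum-2 feed = drum-1 liquid: z₂ = (0.2373, 0.1241, 0.6386).
Drum 2:
Material balance + equilibrium reduce to Σ zᵢ(Kᵢ−1)/(1+ψ₂(Kᵢ−1)) = 0.
Feasibility: ΣzᵢKᵢ = 2.370, Σzᵢ/Kᵢ = 1.071 — both > 1, two phases present.
Newton iteration, ψ₂⁰ = 0.55:
  ψ₂ = 0.550: g = 0.1707, g' = -0.718 → ψ₂ = 0.788
  ψ₂ = 0.788: g = 0.0290, g' = -0.509 → ψ₂ = 0.845
  ψ₂ = 0.845: g = 0.0008, g' = -0.483 → ψ₂ = 0.846
Converged at ψ₂ = 0.846.
  1: x = 0.044, y = 0.272
  2: x = 0.036, y = 0.140
  3: x = 0.921, y = 0.587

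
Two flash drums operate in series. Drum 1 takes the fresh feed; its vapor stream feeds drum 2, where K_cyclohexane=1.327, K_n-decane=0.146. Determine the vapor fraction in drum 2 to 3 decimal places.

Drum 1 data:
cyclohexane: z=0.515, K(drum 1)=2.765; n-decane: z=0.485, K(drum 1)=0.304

Drum 1:
Rachford–Rice: g(ψ₁) = Σ zᵢ(Kᵢ−1)/(1+ψ₁(Kᵢ−1)) = 0.
g(0) = ΣzᵢKᵢ − 1 = 0.571 and g(1) = 1 − Σzᵢ/Kᵢ = -0.782, so a root lies in (0, 1).
Binary case is linear: z₁(K₁−1)(1+ψ₁(K₂−1)) + z₂(K₂−1)(1+ψ₁(K₁−1)) = 0
⇒ ψ₁ = [z₁(K₁−1)+z₂(K₂−1)] / [−(K₁−1)(K₂−1)] = 0.5714/1.2284 = 0.465
Drum-1 compositions:
  cyclohexane: x = 0.283, y = 0.782
  n-decane: x = 0.717, y = 0.218
Drum-2 feed = drum-1 vapor: z₂ = (0.7820, 0.2180).
Drum 2:
Let ψ₂ = V/F and solve Σ zᵢ(Kᵢ−1)/(1+ψ₂(Kᵢ−1)) = 0.
Feasibility: ΣzᵢKᵢ = 1.070, Σzᵢ/Kᵢ = 2.083 — both > 1, two phases present.
Binary case is linear: z₁(K₁−1)(1+ψ₂(K₂−1)) + z₂(K₂−1)(1+ψ₂(K₁−1)) = 0
⇒ ψ₂ = [z₁(K₁−1)+z₂(K₂−1)] / [−(K₁−1)(K₂−1)] = 0.0695/0.2793 = 0.249
  cyclohexane: x = 0.723, y = 0.960
  n-decane: x = 0.277, y = 0.040

V/F (drum 2) = 0.249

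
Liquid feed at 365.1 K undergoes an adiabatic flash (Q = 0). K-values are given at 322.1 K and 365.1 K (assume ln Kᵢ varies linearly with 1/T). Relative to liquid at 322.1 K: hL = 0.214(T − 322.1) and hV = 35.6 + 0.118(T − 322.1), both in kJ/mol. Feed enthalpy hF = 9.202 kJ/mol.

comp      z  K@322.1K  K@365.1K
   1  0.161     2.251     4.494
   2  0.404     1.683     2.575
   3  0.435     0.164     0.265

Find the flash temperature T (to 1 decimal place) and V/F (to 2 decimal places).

T = 327.2 K, V/F = 0.23

Adiabatic flash: solve Rachford–Rice at each trial T, then check hF = ψ·hV(T) + (1−ψ)·hL(T).
  T = 322.1 K: K = (2.251, 1.683, 0.164), RR gives ψ = 0.156, H_out = 5.538 kJ/mol
  T = 365.1 K: K = (4.494, 2.575, 0.265), RR gives ψ = 0.547, H_out = 26.427 kJ/mol
  T = 343.6 K: K = (3.250, 2.110, 0.212), RR gives ψ = 0.400, H_out = 18.023 kJ/mol
  T = 332.9 K: K = (2.723, 1.892, 0.187), RR gives ψ = 0.300, H_out = 12.666 kJ/mol
  T = 327.5 K: K = (2.480, 1.786, 0.175), RR gives ψ = 0.235, H_out = 9.398 kJ/mol
  T = 324.8 K: K = (2.364, 1.734, 0.170), RR gives ψ = 0.197, H_out = 7.557 kJ/mol
  T = 326.1 K: K = (2.419, 1.759, 0.172), RR gives ψ = 0.216, H_out = 8.463 kJ/mol
Linear interpolation between T = 326.1 (H_out = 8.463) and T = 327.5 (H_out = 9.398) on hF = 9.202 gives T ≈ 327.2 K, at which ψ = 0.23.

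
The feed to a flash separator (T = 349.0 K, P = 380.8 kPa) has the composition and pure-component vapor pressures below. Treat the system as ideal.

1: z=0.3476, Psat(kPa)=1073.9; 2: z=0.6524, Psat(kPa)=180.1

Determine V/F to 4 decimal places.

Raoult's law: Kᵢ = Pᵢˢᵃᵗ/P = Pᵢˢᵃᵗ/380.8.
  K_1 = 1073.9/380.8 = 2.820116, K_2 = 180.1/380.8 = 0.472952
Material balance + equilibrium reduce to Σ zᵢ(Kᵢ−1)/(1+V/F(Kᵢ−1)) = 0.
g(0) = ΣzᵢKᵢ − 1 = 0.2888 and g(1) = 1 − Σzᵢ/Kᵢ = -0.5027, so a root lies in (0, 1).
Binary case is linear: z₁(K₁−1)(1+V/F(K₂−1)) + z₂(K₂−1)(1+V/F(K₁−1)) = 0
⇒ V/F = [z₁(K₁−1)+z₂(K₂−1)] / [−(K₁−1)(K₂−1)] = 0.28883/0.95929 = 0.3011

V/F = 0.3011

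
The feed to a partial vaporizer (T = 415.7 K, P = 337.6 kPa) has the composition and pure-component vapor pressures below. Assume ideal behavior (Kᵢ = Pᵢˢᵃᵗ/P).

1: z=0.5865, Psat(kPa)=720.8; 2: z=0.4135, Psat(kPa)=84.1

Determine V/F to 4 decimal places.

Raoult's law: Kᵢ = Pᵢˢᵃᵗ/P = Pᵢˢᵃᵗ/337.6.
  K_1 = 720.8/337.6 = 2.135071, K_2 = 84.1/337.6 = 0.249111
Material balance + equilibrium reduce to Σ zᵢ(Kᵢ−1)/(1+V/F(Kᵢ−1)) = 0.
Feasibility: ΣzᵢKᵢ = 1.3552, Σzᵢ/Kᵢ = 1.9346 — both > 1, two phases present.
Iterate (Newton) starting at V/F = 0.55:
  V/F = 0.5500: g = -0.11909, g' = -0.9630 → V/F = 0.4263
  V/F = 0.4263: g = -0.00808, g' = -0.8476 → V/F = 0.4168
Converged at V/F = 0.4168.

V/F = 0.4168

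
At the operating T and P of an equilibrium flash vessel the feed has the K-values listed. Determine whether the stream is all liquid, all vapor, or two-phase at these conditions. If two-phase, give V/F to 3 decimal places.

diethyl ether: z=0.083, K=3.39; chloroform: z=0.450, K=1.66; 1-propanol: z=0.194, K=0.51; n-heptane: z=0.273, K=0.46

two-phase, V/F = 0.468

ΣzᵢKᵢ = 1.253; Σzᵢ/Kᵢ = 1.269.
Both exceed 1, so a two-phase solution exists.
Rachford–Rice: g(ψ) = Σ zᵢ(Kᵢ−1)/(1+ψ(Kᵢ−1)) = 0.
Newton iteration, ψ⁰ = 0.42:
  ψ = 0.420: g = 0.0212, g' = -0.445 → ψ = 0.468
Converged at ψ = 0.468.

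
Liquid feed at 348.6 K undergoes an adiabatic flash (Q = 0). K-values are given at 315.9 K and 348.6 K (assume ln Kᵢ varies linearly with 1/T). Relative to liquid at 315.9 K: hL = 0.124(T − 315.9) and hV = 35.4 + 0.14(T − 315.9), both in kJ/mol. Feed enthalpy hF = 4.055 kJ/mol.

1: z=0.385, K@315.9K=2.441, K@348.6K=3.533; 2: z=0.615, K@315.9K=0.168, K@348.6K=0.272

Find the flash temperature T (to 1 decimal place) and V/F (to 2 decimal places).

Adiabatic flash: solve Rachford–Rice at each trial T, then check hF = ψ·hV(T) + (1−ψ)·hL(T).
  T = 315.9 K: K = (2.441, 0.168), RR gives ψ = 0.036, H_out = 1.273 kJ/mol
  T = 348.6 K: K = (3.533, 0.272), RR gives ψ = 0.286, H_out = 14.331 kJ/mol
  T = 332.2 K: K = (2.962, 0.216), RR gives ψ = 0.178, H_out = 8.358 kJ/mol
  T = 324.0 K: K = (2.694, 0.191), RR gives ψ = 0.113, H_out = 5.013 kJ/mol
  T = 319.9 K: K = (2.564, 0.179), RR gives ψ = 0.076, H_out = 3.187 kJ/mol
  T = 321.9 K: K = (2.627, 0.185), RR gives ψ = 0.094, H_out = 4.093 kJ/mol
Linear interpolation between T = 319.9 (H_out = 3.187) and T = 321.9 (H_out = 4.093) on hF = 4.055 gives T ≈ 321.8 K, at which ψ = 0.09.

T = 321.8 K, V/F = 0.09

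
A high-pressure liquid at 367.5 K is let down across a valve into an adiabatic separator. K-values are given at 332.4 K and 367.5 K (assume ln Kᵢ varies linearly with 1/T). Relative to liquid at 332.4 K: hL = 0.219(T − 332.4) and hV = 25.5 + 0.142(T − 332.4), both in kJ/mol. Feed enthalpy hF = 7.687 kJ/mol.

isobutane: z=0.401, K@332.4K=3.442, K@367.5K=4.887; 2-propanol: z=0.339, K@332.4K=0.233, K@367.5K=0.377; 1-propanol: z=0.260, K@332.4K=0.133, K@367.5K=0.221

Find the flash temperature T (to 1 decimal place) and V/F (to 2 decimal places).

T = 336.4 K, V/F = 0.27

Adiabatic flash: solve Rachford–Rice at each trial T, then check hF = ψ·hV(T) + (1−ψ)·hL(T).
  T = 332.4 K: K = (3.442, 0.233, 0.133), RR gives ψ = 0.249, H_out = 6.351 kJ/mol
  T = 367.5 K: K = (4.887, 0.377, 0.221), RR gives ψ = 0.423, H_out = 17.340 kJ/mol
  T = 349.9 K: K = (4.135, 0.300, 0.174), RR gives ψ = 0.339, H_out = 12.016 kJ/mol
  T = 341.1 K: K = (3.780, 0.265, 0.152), RR gives ψ = 0.295, H_out = 9.236 kJ/mol
  T = 336.8 K: K = (3.611, 0.249, 0.143), RR gives ψ = 0.273, H_out = 7.831 kJ/mol
  T = 334.6 K: K = (3.526, 0.241, 0.138), RR gives ψ = 0.261, H_out = 7.097 kJ/mol
Linear interpolation between T = 334.6 (H_out = 7.097) and T = 336.8 (H_out = 7.831) on hF = 7.687 gives T ≈ 336.4 K, at which ψ = 0.27.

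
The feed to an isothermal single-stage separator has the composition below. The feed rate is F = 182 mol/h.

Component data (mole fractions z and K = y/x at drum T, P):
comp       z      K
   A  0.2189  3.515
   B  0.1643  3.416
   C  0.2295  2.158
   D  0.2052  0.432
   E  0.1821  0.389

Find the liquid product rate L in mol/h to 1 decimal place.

L = 31.0 mol/h

Rachford–Rice: g(β) = Σ zᵢ(Kᵢ−1)/(1+β(Kᵢ−1)) = 0.
Check two-phase: ΣzᵢKᵢ = 1.9854 > 1 and Σzᵢ/Kᵢ = 1.1598 > 1, so g(0) = 0.9854 > 0 and g(1) = -0.1598 < 0.
Newton–Raphson from β = 0.5:
  β = 0.5000: g = 0.26897, g' = -0.8619 → β = 0.8121
  β = 0.8121: g = 0.01477, g' = -0.8365 → β = 0.8297
  β = 0.8297: g = -0.00010, g' = -0.8481 → β = 0.8296
Converged at β = 0.8296.
Then V = β·F = 0.8296·182 = 151.0 mol/h and L = F − V = 31.0 mol/h.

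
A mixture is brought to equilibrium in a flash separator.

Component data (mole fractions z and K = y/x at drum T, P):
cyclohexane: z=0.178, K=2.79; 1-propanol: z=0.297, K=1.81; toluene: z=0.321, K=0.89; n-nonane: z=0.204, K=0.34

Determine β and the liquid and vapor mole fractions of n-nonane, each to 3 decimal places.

Let β = V/F and solve Σ zᵢ(Kᵢ−1)/(1+β(Kᵢ−1)) = 0.
Feasibility: ΣzᵢKᵢ = 1.389, Σzᵢ/Kᵢ = 1.189 — both > 1, two phases present.
Newton–Raphson from β = 0.64:
  β = 0.640: g = 0.0358, g' = -0.479 → β = 0.715
  β = 0.715: g = -0.0011, g' = -0.511 → β = 0.713
Converged at β = 0.713.
Compositions from xᵢ = zᵢ/(1+β(Kᵢ−1)), yᵢ = Kᵢxᵢ:
  cyclohexane: x = 0.078, y = 0.218
  1-propanol: x = 0.188, y = 0.341
  toluene: x = 0.348, y = 0.310
  n-nonane: x = 0.385, y = 0.131

β = 0.713, x_n-nonane = 0.385, y_n-nonane = 0.131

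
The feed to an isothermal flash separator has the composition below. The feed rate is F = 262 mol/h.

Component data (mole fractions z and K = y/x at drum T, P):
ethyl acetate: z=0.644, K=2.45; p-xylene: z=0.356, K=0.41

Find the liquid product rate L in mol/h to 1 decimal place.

L = 40.3 mol/h

Rachford–Rice: g(ψ) = Σ zᵢ(Kᵢ−1)/(1+ψ(Kᵢ−1)) = 0.
Check two-phase: ΣzᵢKᵢ = 1.724 > 1 and Σzᵢ/Kᵢ = 1.131 > 1, so g(0) = 0.724 > 0 and g(1) = -0.131 < 0.
Binary case is linear: z₁(K₁−1)(1+ψ(K₂−1)) + z₂(K₂−1)(1+ψ(K₁−1)) = 0
⇒ ψ = [z₁(K₁−1)+z₂(K₂−1)] / [−(K₁−1)(K₂−1)] = 0.7238/0.8555 = 0.846
Then V = ψ·F = 0.8460·262 = 221.7 mol/h and L = F − V = 40.3 mol/h.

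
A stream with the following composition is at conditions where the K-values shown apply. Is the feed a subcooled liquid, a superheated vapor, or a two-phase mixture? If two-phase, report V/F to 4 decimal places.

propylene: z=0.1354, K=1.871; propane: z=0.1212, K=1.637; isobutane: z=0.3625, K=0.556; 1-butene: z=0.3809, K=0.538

subcooled liquid

ΣzᵢKᵢ = 0.8582; Σzᵢ/Kᵢ = 1.5064.
Since ΣzᵢKᵢ < 1 the mixture is below its bubble point — single liquid phase.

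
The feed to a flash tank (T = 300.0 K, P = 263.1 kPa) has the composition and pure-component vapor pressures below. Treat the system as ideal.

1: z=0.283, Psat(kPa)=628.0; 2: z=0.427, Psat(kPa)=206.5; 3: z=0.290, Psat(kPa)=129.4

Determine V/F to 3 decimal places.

V/F = 0.313

Raoult's law: Kᵢ = Pᵢˢᵃᵗ/P = Pᵢˢᵃᵗ/263.1.
  K_1 = 628.0/263.1 = 2.38693, K_2 = 206.5/263.1 = 0.78487, K_3 = 129.4/263.1 = 0.49183
Newton iteration, V/F⁰ = 0.41:
  V/F = 0.410: g = -0.0367, g' = -0.364 → V/F = 0.309
  V/F = 0.309: g = 0.0014, g' = -0.395 → V/F = 0.313
Converged at V/F = 0.313.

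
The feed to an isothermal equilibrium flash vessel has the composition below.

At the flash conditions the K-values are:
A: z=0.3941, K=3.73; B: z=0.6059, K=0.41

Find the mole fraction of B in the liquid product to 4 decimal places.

x_B = 0.8223

Iterate (Newton) starting at ψ = 0.47:
  ψ = 0.4700: g = -0.02340, g' = -0.9673 → ψ = 0.4458
  ψ = 0.4458: g = 0.00022, g' = -0.9859 → ψ = 0.4460
Converged at ψ = 0.4460.
Compositions from xᵢ = zᵢ/(1+ψ(Kᵢ−1)), yᵢ = Kᵢxᵢ:
  A: x = 0.1777, y = 0.6629
  B: x = 0.8223, y = 0.3371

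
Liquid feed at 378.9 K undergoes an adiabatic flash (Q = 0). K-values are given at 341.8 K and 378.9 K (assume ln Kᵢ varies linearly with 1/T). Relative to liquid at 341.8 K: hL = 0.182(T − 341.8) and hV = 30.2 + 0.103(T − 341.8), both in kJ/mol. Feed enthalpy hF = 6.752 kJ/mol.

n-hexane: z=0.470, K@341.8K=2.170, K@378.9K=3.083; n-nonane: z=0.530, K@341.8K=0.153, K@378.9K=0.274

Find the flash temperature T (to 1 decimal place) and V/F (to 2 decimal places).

T = 349.8 K, V/F = 0.18

Adiabatic flash: solve Rachford–Rice at each trial T, then check hF = ψ·hV(T) + (1−ψ)·hL(T).
  T = 341.8 K: K = (2.170, 0.153), RR gives ψ = 0.102, H_out = 3.078 kJ/mol
  T = 378.9 K: K = (3.083, 0.274), RR gives ψ = 0.393, H_out = 17.467 kJ/mol
  T = 360.4 K: K = (2.611, 0.208), RR gives ψ = 0.264, H_out = 10.984 kJ/mol
  T = 351.1 K: K = (2.386, 0.179), RR gives ψ = 0.190, H_out = 7.298 kJ/mol
  T = 346.5 K: K = (2.278, 0.166), RR gives ψ = 0.149, H_out = 5.294 kJ/mol
  T = 348.8 K: K = (2.332, 0.172), RR gives ψ = 0.170, H_out = 6.314 kJ/mol
Linear interpolation between T = 348.8 (H_out = 6.314) and T = 351.1 (H_out = 7.298) on hF = 6.752 gives T ≈ 349.8 K, at which ψ = 0.18.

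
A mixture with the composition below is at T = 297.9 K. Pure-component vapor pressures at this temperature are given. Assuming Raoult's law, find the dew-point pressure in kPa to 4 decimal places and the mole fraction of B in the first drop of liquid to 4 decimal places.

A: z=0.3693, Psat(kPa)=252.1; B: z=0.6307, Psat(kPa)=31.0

Pdew = 45.8504 kPa, x_B = 0.9328

At the dew point ψ → 1, so Σzᵢ/Kᵢ = 1 with Kᵢ = Pᵢˢᵃᵗ/P ⇒ 1/P = Σzᵢ/Pᵢˢᵃᵗ.
1/P = 0.3693/252.1 + 0.6307/31.0 = 0.0218101 ⇒ P = 45.8504 kPa
xᵢ = zᵢP/Pᵢˢᵃᵗ ⇒ x_B = 0.6307·45.8504/31.0 = 0.9328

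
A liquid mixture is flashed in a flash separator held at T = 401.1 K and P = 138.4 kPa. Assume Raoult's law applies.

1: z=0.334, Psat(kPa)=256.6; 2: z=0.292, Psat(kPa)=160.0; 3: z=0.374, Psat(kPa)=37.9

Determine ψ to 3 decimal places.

Raoult's law: Kᵢ = Pᵢˢᵃᵗ/P = Pᵢˢᵃᵗ/138.4.
  K_1 = 256.6/138.4 = 1.85405, K_2 = 160.0/138.4 = 1.15607, K_3 = 37.9/138.4 = 0.27384
Rachford–Rice: g(ψ) = Σ zᵢ(Kᵢ−1)/(1+ψ(Kᵢ−1)) = 0.
Check two-phase: ΣzᵢKᵢ = 1.059 > 1 and Σzᵢ/Kᵢ = 1.798 > 1, so g(0) = 0.059 > 0 and g(1) = -0.798 < 0.
Newton–Raphson from ψ = 0.5:
  ψ = 0.500: g = -0.1842, g' = -0.612 → ψ = 0.199
  ψ = 0.199: g = -0.0294, g' = -0.454 → ψ = 0.134
  ψ = 0.134: g = -0.0003, g' = -0.445 → ψ = 0.133
Converged at ψ = 0.133.

ψ = 0.133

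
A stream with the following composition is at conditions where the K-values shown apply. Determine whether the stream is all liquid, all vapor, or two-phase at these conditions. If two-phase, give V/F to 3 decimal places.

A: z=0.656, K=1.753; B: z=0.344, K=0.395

two-phase, V/F = 0.627

ΣzᵢKᵢ = 1.286; Σzᵢ/Kᵢ = 1.245.
Both exceed 1, so a two-phase solution exists.
Let ψ = V/F and solve Σ zᵢ(Kᵢ−1)/(1+ψ(Kᵢ−1)) = 0.
Binary case is linear: z₁(K₁−1)(1+ψ(K₂−1)) + z₂(K₂−1)(1+ψ(K₁−1)) = 0
⇒ ψ = [z₁(K₁−1)+z₂(K₂−1)] / [−(K₁−1)(K₂−1)] = 0.2858/0.4556 = 0.627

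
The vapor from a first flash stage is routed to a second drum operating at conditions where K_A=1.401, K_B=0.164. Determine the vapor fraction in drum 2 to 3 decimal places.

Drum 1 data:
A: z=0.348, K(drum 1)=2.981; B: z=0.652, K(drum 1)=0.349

V/F (drum 2) = 0.227

Drum 1:
Rachford–Rice: g(ψ₁) = Σ zᵢ(Kᵢ−1)/(1+ψ₁(Kᵢ−1)) = 0.
Feasibility: ΣzᵢKᵢ = 1.265, Σzᵢ/Kᵢ = 1.985 — both > 1, two phases present.
Iterate (Newton) starting at ψ₁ = 0.5:
  ψ₁ = 0.500: g = -0.2829, g' = -0.952 → ψ₁ = 0.203
  ψ₁ = 0.203: g = 0.0028, g' = -1.062 → ψ₁ = 0.205
Converged at ψ₁ = 0.205.
Drum-1 compositions:
  A: x = 0.247, y = 0.737
  B: x = 0.753, y = 0.263
Drum-2 feed = drum-1 vapor: z₂ = (0.7373, 0.2627).
Drum 2:
Binary case is linear: z₁(K₁−1)(1+ψ₂(K₂−1)) + z₂(K₂−1)(1+ψ₂(K₁−1)) = 0
⇒ ψ₂ = [z₁(K₁−1)+z₂(K₂−1)] / [−(K₁−1)(K₂−1)] = 0.0761/0.3352 = 0.227
  A: x = 0.676, y = 0.947
  B: x = 0.324, y = 0.053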